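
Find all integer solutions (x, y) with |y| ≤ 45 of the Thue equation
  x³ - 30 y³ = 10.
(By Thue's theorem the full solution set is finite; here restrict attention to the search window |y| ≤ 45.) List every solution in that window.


The equation is x³ - 30y³ = 10. For fixed y, x³ = 30·y³ + 10, so a solution requires the RHS to be a perfect cube.
Strategy: iterate y from -45 to 45, compute RHS = 30·y³ + 10, and check whether it is a (positive or negative) perfect cube.
Check small values of y:
  y = 0: RHS = 10 is not a perfect cube.
  y = 1: RHS = 40 is not a perfect cube.
  y = -1: RHS = -20 is not a perfect cube.
  y = 2: RHS = 250 is not a perfect cube.
  y = -2: RHS = -230 is not a perfect cube.
  y = 3: RHS = 820 is not a perfect cube.
  y = -3: RHS = -800 is not a perfect cube.
Continuing the search up to |y| = 45 finds no solutions either.
No (x, y) in the scanned range satisfies the equation.

No integer solutions with |y| ≤ 45.


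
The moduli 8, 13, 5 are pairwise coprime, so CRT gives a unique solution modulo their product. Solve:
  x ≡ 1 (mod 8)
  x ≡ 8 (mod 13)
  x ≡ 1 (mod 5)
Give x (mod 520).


Moduli 8, 13, 5 are pairwise coprime; by CRT there is a unique solution modulo M = 8 · 13 · 5 = 520.
Solve pairwise, accumulating the modulus:
  Start with x ≡ 1 (mod 8).
  Combine with x ≡ 8 (mod 13): since gcd(8, 13) = 1, we get a unique residue mod 104.
    Write x = 1 + 8·t and substitute into x ≡ 8 (mod 13): 8·t ≡ 8 − 1 = 7 (mod 13).
    The inverse of 8 mod 13 is 5 (since 8·5 = 40 = 3·13 + 1), so t ≡ 5·7 = 35 ≡ 9 (mod 13).
    Then x = 1 + 8·9 = 73, valid modulo lcm(8, 13) = 104: x ≡ 73 (mod 104).
  Combine with x ≡ 1 (mod 5): since gcd(104, 5) = 1, we get a unique residue mod 520.
    Write x = 73 + 104·t and substitute into x ≡ 1 (mod 5): 104·t ≡ 1 − 73 = -72 (mod 5).
    Reduce coefficients mod 5: 4·t ≡ 3 (mod 5).
    The inverse of 4 mod 5 is 4 (since 4·4 = 16 = 3·5 + 1), so t ≡ 4·3 = 12 ≡ 2 (mod 5).
    Then x = 73 + 104·2 = 281, valid modulo lcm(104, 5) = 520: x ≡ 281 (mod 520).
Verify: 281 mod 8 = 1 ✓, 281 mod 13 = 8 ✓, 281 mod 5 = 1 ✓.

x ≡ 281 (mod 520).


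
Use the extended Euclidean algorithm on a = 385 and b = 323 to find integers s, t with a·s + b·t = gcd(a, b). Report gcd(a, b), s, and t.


Euclidean algorithm on (385, 323) — divide until remainder is 0:
  385 = 1 · 323 + 62
  323 = 5 · 62 + 13
  62 = 4 · 13 + 10
  13 = 1 · 10 + 3
  10 = 3 · 3 + 1
  3 = 3 · 1 + 0
gcd(385, 323) = 1.
Track Bezout coefficients alongside the remainders: start with r₀ = 385 = a·1 + b·0 (s = 1, t = 0) and r₁ = 323 = a·0 + b·1 (s = 0, t = 1); each new remainder r_{k+1} = r_{k-1} − q_k·r_k inherits s_{k+1} = s_{k-1} − q_k·s_k, t_{k+1} = t_{k-1} − q_k·t_k, so r_k = a·s_k + b·t_k at every step:
  q = 1: r = 62, s = 1 − 1·0 = 1, t = 0 − 1·1 = -1  (check: 385·1 + 323·(-1) = 62)
  q = 5: r = 13, s = 0 − 5·1 = -5, t = 1 − 5·(-1) = 6  (check: 385·(-5) + 323·6 = 13)
  q = 4: r = 10, s = 1 − 4·(-5) = 21, t = -1 − 4·6 = -25  (check: 385·21 + 323·(-25) = 10)
  q = 1: r = 3, s = -5 − 1·21 = -26, t = 6 − 1·(-25) = 31  (check: 385·(-26) + 323·31 = 3)
  q = 3: r = 1, s = 21 − 3·(-26) = 99, t = -25 − 3·31 = -118  (check: 385·99 + 323·(-118) = 1)
The row with r = 1 (the gcd) gives the Bezout coefficients s = 99, t = -118.
Result: 385 · (99) + 323 · (-118) = 1.

gcd(385, 323) = 1; s = 99, t = -118 (check: 385·99 + 323·(-118) = 1).


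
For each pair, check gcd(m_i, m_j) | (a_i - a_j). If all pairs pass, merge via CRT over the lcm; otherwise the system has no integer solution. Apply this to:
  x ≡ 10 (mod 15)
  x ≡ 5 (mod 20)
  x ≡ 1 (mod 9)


Moduli 15, 20, 9 are not pairwise coprime, so CRT works modulo lcm(m_i) when all pairwise compatibility conditions hold.
Pairwise compatibility: gcd(m_i, m_j) must divide a_i - a_j for every pair.
Merge one congruence at a time:
  Start: x ≡ 10 (mod 15).
  Combine with x ≡ 5 (mod 20): gcd(15, 20) = 5; 5 - 10 = -5, which IS divisible by 5, so compatible.
    Write x = 10 + 15·t and substitute into x ≡ 5 (mod 20): 15·t ≡ 5 − 10 = -5 (mod 20).
    Divide the congruence (and modulus) by g = 5: 3·t ≡ -1 (mod 4).
    Reduce coefficients mod 4: 3·t ≡ 3 (mod 4).
    The inverse of 3 mod 4 is 3 (since 3·3 = 9 = 2·4 + 1), so t ≡ 3·3 = 9 ≡ 1 (mod 4).
    Then x = 10 + 15·1 = 25, valid modulo lcm(15, 20) = 60: x ≡ 25 (mod 60).
  Combine with x ≡ 1 (mod 9): gcd(60, 9) = 3; 1 - 25 = -24, which IS divisible by 3, so compatible.
    Write x = 25 + 60·t and substitute into x ≡ 1 (mod 9): 60·t ≡ 1 − 25 = -24 (mod 9).
    Divide the congruence (and modulus) by g = 3: 20·t ≡ -8 (mod 3).
    Reduce coefficients mod 3: 2·t ≡ 1 (mod 3).
    The inverse of 2 mod 3 is 2 (since 2·2 = 4 = 1·3 + 1), so t ≡ 2·1 = 2 ≡ 2 (mod 3).
    Then x = 25 + 60·2 = 145, valid modulo lcm(60, 9) = 180: x ≡ 145 (mod 180).
Verify: 145 mod 15 = 10, 145 mod 20 = 5, 145 mod 9 = 1.

x ≡ 145 (mod 180).


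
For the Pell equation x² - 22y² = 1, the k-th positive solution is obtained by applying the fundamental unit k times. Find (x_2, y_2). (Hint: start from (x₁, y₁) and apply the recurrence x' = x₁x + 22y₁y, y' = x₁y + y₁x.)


Step 1: Find the fundamental solution (x₁, y₁) of x² - 22y² = 1.
  Expand √22 as a continued fraction. a₀ = ⌊√22⌋ = 4; iterate m_{k+1} = d_k·a_k − m_k, d_{k+1} = (22 − m_{k+1}²)/d_k, a_{k+1} = ⌊(a₀ + m_{k+1})/d_{k+1}⌋ (starting m₀ = 0, d₀ = 1), with convergents p_k = a_k·p_{k-1} + p_{k-2}, q_k = a_k·q_{k-1} + q_{k-2} (p₋₁ = 1, q₋₁ = 0):
  k = 0: a₀ = 4; p₀/q₀ = 4/1; p₀² − 22·q₀² = 16 − 22 = -6.
  k = 1: m = 4, d = 6, a = ⌊(4 + 4)/6⌋ = 1; p/q = (1·4 + 1)/(1·1 + 0) = 5/1; p² − 22·q² = 25 − 22 = 3.
  k = 2: m = 2, d = 3, a = ⌊(4 + 2)/3⌋ = 2; p/q = (2·5 + 4)/(2·1 + 1) = 14/3; p² − 22·q² = 196 − 198 = -2.
  k = 3: m = 4, d = 2, a = ⌊(4 + 4)/2⌋ = 4; p/q = (4·14 + 5)/(4·3 + 1) = 61/13; p² − 22·q² = 3721 − 3718 = 3.
  k = 4: m = 4, d = 3, a = ⌊(4 + 4)/3⌋ = 2; p/q = (2·61 + 14)/(2·13 + 3) = 136/29; p² − 22·q² = 18496 − 18502 = -6.
  k = 5: m = 2, d = 6, a = ⌊(4 + 2)/6⌋ = 1; p/q = (1·136 + 61)/(1·29 + 13) = 197/42; p² − 22·q² = 38809 − 38808 = 1.
  The first convergent with p² − 22·q² = 1 gives the fundamental solution (x₁, y₁) = (197, 42).
Step 2: Apply the recurrence (x_{n+1}, y_{n+1}) = (x₁x_n + 22y₁y_n, x₁y_n + y₁x_n) repeatedly.
  From (x_1, y_1) = (197, 42): x_2 = 197·197 + 22·42·42 = 77617; y_2 = 197·42 + 42·197 = 16548.
Step 3: Verify x_2² - 22·y_2² = 6024398689 - 6024398688 = 1 (should be 1). ✓

(x_1, y_1) = (197, 42); (x_2, y_2) = (77617, 16548).


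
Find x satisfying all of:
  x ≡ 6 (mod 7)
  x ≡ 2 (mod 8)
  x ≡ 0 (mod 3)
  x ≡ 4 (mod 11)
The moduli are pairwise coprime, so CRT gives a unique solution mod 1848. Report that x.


Product of moduli M = 7 · 8 · 3 · 11 = 1848.
Merge one congruence at a time:
  Start: x ≡ 6 (mod 7).
  Combine with x ≡ 2 (mod 8); new modulus lcm = 56.
    Write x = 6 + 7·t and substitute into x ≡ 2 (mod 8): 7·t ≡ 2 − 6 = -4 (mod 8).
    Reduce coefficients mod 8: 7·t ≡ 4 (mod 8).
    The inverse of 7 mod 8 is 7 (since 7·7 = 49 = 6·8 + 1), so t ≡ 7·4 = 28 ≡ 4 (mod 8).
    Then x = 6 + 7·4 = 34, valid modulo lcm(7, 8) = 56: x ≡ 34 (mod 56).
  Combine with x ≡ 0 (mod 3); new modulus lcm = 168.
    Write x = 34 + 56·t and substitute into x ≡ 0 (mod 3): 56·t ≡ 0 − 34 = -34 (mod 3).
    Reduce coefficients mod 3: 2·t ≡ 2 (mod 3).
    The inverse of 2 mod 3 is 2 (since 2·2 = 4 = 1·3 + 1), so t ≡ 2·2 = 4 ≡ 1 (mod 3).
    Then x = 34 + 56·1 = 90, valid modulo lcm(56, 3) = 168: x ≡ 90 (mod 168).
  Combine with x ≡ 4 (mod 11); new modulus lcm = 1848.
    Write x = 90 + 168·t and substitute into x ≡ 4 (mod 11): 168·t ≡ 4 − 90 = -86 (mod 11).
    Reduce coefficients mod 11: 3·t ≡ 2 (mod 11).
    The inverse of 3 mod 11 is 4 (since 3·4 = 12 = 1·11 + 1), so t ≡ 4·2 = 8 ≡ 8 (mod 11).
    Then x = 90 + 168·8 = 1434, valid modulo lcm(168, 11) = 1848: x ≡ 1434 (mod 1848).
Verify against each original: 1434 mod 7 = 6, 1434 mod 8 = 2, 1434 mod 3 = 0, 1434 mod 11 = 4.

x ≡ 1434 (mod 1848).


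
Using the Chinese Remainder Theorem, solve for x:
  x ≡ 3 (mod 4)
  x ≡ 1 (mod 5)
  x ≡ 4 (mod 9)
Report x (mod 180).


Moduli 4, 5, 9 are pairwise coprime; by CRT there is a unique solution modulo M = 4 · 5 · 9 = 180.
Solve pairwise, accumulating the modulus:
  Start with x ≡ 3 (mod 4).
  Combine with x ≡ 1 (mod 5): since gcd(4, 5) = 1, we get a unique residue mod 20.
    Write x = 3 + 4·t and substitute into x ≡ 1 (mod 5): 4·t ≡ 1 − 3 = -2 (mod 5).
    Reduce coefficients mod 5: 4·t ≡ 3 (mod 5).
    The inverse of 4 mod 5 is 4 (since 4·4 = 16 = 3·5 + 1), so t ≡ 4·3 = 12 ≡ 2 (mod 5).
    Then x = 3 + 4·2 = 11, valid modulo lcm(4, 5) = 20: x ≡ 11 (mod 20).
  Combine with x ≡ 4 (mod 9): since gcd(20, 9) = 1, we get a unique residue mod 180.
    Write x = 11 + 20·t and substitute into x ≡ 4 (mod 9): 20·t ≡ 4 − 11 = -7 (mod 9).
    Reduce coefficients mod 9: 2·t ≡ 2 (mod 9).
    The inverse of 2 mod 9 is 5 (since 2·5 = 10 = 1·9 + 1), so t ≡ 5·2 = 10 ≡ 1 (mod 9).
    Then x = 11 + 20·1 = 31, valid modulo lcm(20, 9) = 180: x ≡ 31 (mod 180).
Verify: 31 mod 4 = 3 ✓, 31 mod 5 = 1 ✓, 31 mod 9 = 4 ✓.

x ≡ 31 (mod 180).


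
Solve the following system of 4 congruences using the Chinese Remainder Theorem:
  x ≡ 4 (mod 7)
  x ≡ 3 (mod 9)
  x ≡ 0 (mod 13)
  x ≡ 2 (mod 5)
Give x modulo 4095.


Product of moduli M = 7 · 9 · 13 · 5 = 4095.
Merge one congruence at a time:
  Start: x ≡ 4 (mod 7).
  Combine with x ≡ 3 (mod 9); new modulus lcm = 63.
    Write x = 4 + 7·t and substitute into x ≡ 3 (mod 9): 7·t ≡ 3 − 4 = -1 (mod 9).
    Reduce coefficients mod 9: 7·t ≡ 8 (mod 9).
    The inverse of 7 mod 9 is 4 (since 7·4 = 28 = 3·9 + 1), so t ≡ 4·8 = 32 ≡ 5 (mod 9).
    Then x = 4 + 7·5 = 39, valid modulo lcm(7, 9) = 63: x ≡ 39 (mod 63).
  Combine with x ≡ 0 (mod 13); new modulus lcm = 819.
    Write x = 39 + 63·t and substitute into x ≡ 0 (mod 13): 63·t ≡ 0 − 39 = -39 (mod 13).
    Reduce coefficients mod 13: 11·t ≡ 0 (mod 13).
    The inverse of 11 mod 13 is 6 (since 11·6 = 66 = 5·13 + 1), so t ≡ 6·0 = 0 ≡ 0 (mod 13).
    Then x = 39 + 63·0 = 39, valid modulo lcm(63, 13) = 819: x ≡ 39 (mod 819).
  Combine with x ≡ 2 (mod 5); new modulus lcm = 4095.
    Write x = 39 + 819·t and substitute into x ≡ 2 (mod 5): 819·t ≡ 2 − 39 = -37 (mod 5).
    Reduce coefficients mod 5: 4·t ≡ 3 (mod 5).
    The inverse of 4 mod 5 is 4 (since 4·4 = 16 = 3·5 + 1), so t ≡ 4·3 = 12 ≡ 2 (mod 5).
    Then x = 39 + 819·2 = 1677, valid modulo lcm(819, 5) = 4095: x ≡ 1677 (mod 4095).
Verify against each original: 1677 mod 7 = 4, 1677 mod 9 = 3, 1677 mod 13 = 0, 1677 mod 5 = 2.

x ≡ 1677 (mod 4095).


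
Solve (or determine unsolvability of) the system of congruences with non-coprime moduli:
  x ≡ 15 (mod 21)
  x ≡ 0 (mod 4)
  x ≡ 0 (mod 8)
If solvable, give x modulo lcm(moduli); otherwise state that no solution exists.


Moduli 21, 4, 8 are not pairwise coprime, so CRT works modulo lcm(m_i) when all pairwise compatibility conditions hold.
Pairwise compatibility: gcd(m_i, m_j) must divide a_i - a_j for every pair.
Merge one congruence at a time:
  Start: x ≡ 15 (mod 21).
  Combine with x ≡ 0 (mod 4): gcd(21, 4) = 1; 0 - 15 = -15, which IS divisible by 1, so compatible.
    Write x = 15 + 21·t and substitute into x ≡ 0 (mod 4): 21·t ≡ 0 − 15 = -15 (mod 4).
    Reduce coefficients mod 4: 1·t ≡ 1 (mod 4).
    So t ≡ 1 (mod 4).
    Then x = 15 + 21·1 = 36, valid modulo lcm(21, 4) = 84: x ≡ 36 (mod 84).
  Combine with x ≡ 0 (mod 8): gcd(84, 8) = 4; 0 - 36 = -36, which IS divisible by 4, so compatible.
    Write x = 36 + 84·t and substitute into x ≡ 0 (mod 8): 84·t ≡ 0 − 36 = -36 (mod 8).
    Divide the congruence (and modulus) by g = 4: 21·t ≡ -9 (mod 2).
    Reduce coefficients mod 2: 1·t ≡ 1 (mod 2).
    So t ≡ 1 (mod 2).
    Then x = 36 + 84·1 = 120, valid modulo lcm(84, 8) = 168: x ≡ 120 (mod 168).
Verify: 120 mod 21 = 15, 120 mod 4 = 0, 120 mod 8 = 0.

x ≡ 120 (mod 168).


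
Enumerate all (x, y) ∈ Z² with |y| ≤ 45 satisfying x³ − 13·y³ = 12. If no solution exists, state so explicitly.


The equation is x³ - 13y³ = 12. For fixed y, x³ = 13·y³ + 12, so a solution requires the RHS to be a perfect cube.
Strategy: iterate y from -45 to 45, compute RHS = 13·y³ + 12, and check whether it is a (positive or negative) perfect cube.
Check small values of y:
  y = 0: RHS = 12 is not a perfect cube.
  y = 1: RHS = 25 is not a perfect cube.
  y = -1: RHS = -1 = (-1)³ ⇒ x = -1 works.
  y = 2: RHS = 116 is not a perfect cube.
  y = -2: RHS = -92 is not a perfect cube.
  y = 3: RHS = 363 is not a perfect cube.
  y = -3: RHS = -339 is not a perfect cube.
Continuing the search up to |y| = 45 finds no further solutions beyond those listed.
Collected solutions: (-1, -1).

Solutions (with |y| ≤ 45): (-1, -1).


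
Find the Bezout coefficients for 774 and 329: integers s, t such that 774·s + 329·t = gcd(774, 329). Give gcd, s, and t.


Euclidean algorithm on (774, 329) — divide until remainder is 0:
  774 = 2 · 329 + 116
  329 = 2 · 116 + 97
  116 = 1 · 97 + 19
  97 = 5 · 19 + 2
  19 = 9 · 2 + 1
  2 = 2 · 1 + 0
gcd(774, 329) = 1.
Track Bezout coefficients alongside the remainders: start with r₀ = 774 = a·1 + b·0 (s = 1, t = 0) and r₁ = 329 = a·0 + b·1 (s = 0, t = 1); each new remainder r_{k+1} = r_{k-1} − q_k·r_k inherits s_{k+1} = s_{k-1} − q_k·s_k, t_{k+1} = t_{k-1} − q_k·t_k, so r_k = a·s_k + b·t_k at every step:
  q = 2: r = 116, s = 1 − 2·0 = 1, t = 0 − 2·1 = -2  (check: 774·1 + 329·(-2) = 116)
  q = 2: r = 97, s = 0 − 2·1 = -2, t = 1 − 2·(-2) = 5  (check: 774·(-2) + 329·5 = 97)
  q = 1: r = 19, s = 1 − 1·(-2) = 3, t = -2 − 1·5 = -7  (check: 774·3 + 329·(-7) = 19)
  q = 5: r = 2, s = -2 − 5·3 = -17, t = 5 − 5·(-7) = 40  (check: 774·(-17) + 329·40 = 2)
  q = 9: r = 1, s = 3 − 9·(-17) = 156, t = -7 − 9·40 = -367  (check: 774·156 + 329·(-367) = 1)
The row with r = 1 (the gcd) gives the Bezout coefficients s = 156, t = -367.
Result: 774 · (156) + 329 · (-367) = 1.

gcd(774, 329) = 1; s = 156, t = -367 (check: 774·156 + 329·(-367) = 1).


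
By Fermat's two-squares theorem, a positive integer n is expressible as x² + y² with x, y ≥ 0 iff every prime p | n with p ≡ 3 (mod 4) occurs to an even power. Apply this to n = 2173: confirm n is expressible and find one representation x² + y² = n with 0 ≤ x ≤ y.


Step 1: Factor n = 2173 = 41 · 53.
Step 2: Check the mod-4 condition on each prime factor: 41 ≡ 1 (mod 4), exponent 1; 53 ≡ 1 (mod 4), exponent 1.
All primes ≡ 3 (mod 4) appear to even exponent (or don't appear), so by the two-squares theorem n IS expressible as a sum of two squares.
Step 3: Build a representation. Here n = 41 · 53 is a product of primes ≡ 1 (mod 4). Each prime p ≡ 1 (mod 4) is itself a sum of two squares; find a² by testing p − a² for a perfect square:
  41: 41 − 1² = 40, 41 − 2² = 37, 41 − 3² = 32, 41 − 4² = 25 = 5² ⇒ 41 = 4² + 5².
  53: 53 − 1² = 52, 53 − 2² = 49 = 7² ⇒ 53 = 2² + 7².
  Combine using the Brahmagupta–Fibonacci identity (a² + b²)(c² + d²) = (ac − bd)² + (ad + bc)² = (ac + bd)² + (ad − bc)²:
  41 · 53 = 2173: from (4² + 5²)(2² + 7²), take (4·2 − 5·7, 4·7 + 5·2) = (8 − 35, 28 + 10) = (-27, 38); dropping signs (only squares matter) gives (27, 38); check 27² + 38² = 729 + 1444 = 2173 ✓.
Step 4: Order so x ≤ y and verify: 27² + 38² = 729 + 1444 = 2173 = n. ✓

n = 2173 = 27² + 38² (one valid representation with x ≤ y).


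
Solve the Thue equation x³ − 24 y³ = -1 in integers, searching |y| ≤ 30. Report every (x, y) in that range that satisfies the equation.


The equation is x³ - 24y³ = -1. For fixed y, x³ = 24·y³ − 1, so a solution requires the RHS to be a perfect cube.
Strategy: iterate y from -30 to 30, compute RHS = 24·y³ − 1, and check whether it is a (positive or negative) perfect cube.
Check small values of y:
  y = 0: RHS = -1 = (-1)³ ⇒ x = -1 works.
  y = 1: RHS = 23 is not a perfect cube.
  y = -1: RHS = -25 is not a perfect cube.
  y = 2: RHS = 191 is not a perfect cube.
  y = -2: RHS = -193 is not a perfect cube.
  y = 3: RHS = 647 is not a perfect cube.
  y = -3: RHS = -649 is not a perfect cube.
Continuing the search up to |y| = 30 finds no further solutions beyond those listed.
Collected solutions: (-1, 0).

Solutions (with |y| ≤ 30): (-1, 0).


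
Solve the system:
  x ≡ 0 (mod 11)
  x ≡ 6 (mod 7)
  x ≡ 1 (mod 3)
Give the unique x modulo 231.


Moduli 11, 7, 3 are pairwise coprime; by CRT there is a unique solution modulo M = 11 · 7 · 3 = 231.
Solve pairwise, accumulating the modulus:
  Start with x ≡ 0 (mod 11).
  Combine with x ≡ 6 (mod 7): since gcd(11, 7) = 1, we get a unique residue mod 77.
    Write x = 0 + 11·t and substitute into x ≡ 6 (mod 7): 11·t ≡ 6 − 0 = 6 (mod 7).
    Reduce coefficients mod 7: 4·t ≡ 6 (mod 7).
    The inverse of 4 mod 7 is 2 (since 4·2 = 8 = 1·7 + 1), so t ≡ 2·6 = 12 ≡ 5 (mod 7).
    Then x = 0 + 11·5 = 55, valid modulo lcm(11, 7) = 77: x ≡ 55 (mod 77).
  Combine with x ≡ 1 (mod 3): since gcd(77, 3) = 1, we get a unique residue mod 231.
    Write x = 55 + 77·t and substitute into x ≡ 1 (mod 3): 77·t ≡ 1 − 55 = -54 (mod 3).
    Reduce coefficients mod 3: 2·t ≡ 0 (mod 3).
    The inverse of 2 mod 3 is 2 (since 2·2 = 4 = 1·3 + 1), so t ≡ 2·0 = 0 ≡ 0 (mod 3).
    Then x = 55 + 77·0 = 55, valid modulo lcm(77, 3) = 231: x ≡ 55 (mod 231).
Verify: 55 mod 11 = 0 ✓, 55 mod 7 = 6 ✓, 55 mod 3 = 1 ✓.

x ≡ 55 (mod 231).


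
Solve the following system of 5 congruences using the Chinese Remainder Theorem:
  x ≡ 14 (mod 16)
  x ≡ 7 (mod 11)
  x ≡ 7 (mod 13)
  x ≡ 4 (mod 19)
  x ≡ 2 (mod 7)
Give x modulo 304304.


Product of moduli M = 16 · 11 · 13 · 19 · 7 = 304304.
Merge one congruence at a time:
  Start: x ≡ 14 (mod 16).
  Combine with x ≡ 7 (mod 11); new modulus lcm = 176.
    Write x = 14 + 16·t and substitute into x ≡ 7 (mod 11): 16·t ≡ 7 − 14 = -7 (mod 11).
    Reduce coefficients mod 11: 5·t ≡ 4 (mod 11).
    The inverse of 5 mod 11 is 9 (since 5·9 = 45 = 4·11 + 1), so t ≡ 9·4 = 36 ≡ 3 (mod 11).
    Then x = 14 + 16·3 = 62, valid modulo lcm(16, 11) = 176: x ≡ 62 (mod 176).
  Combine with x ≡ 7 (mod 13); new modulus lcm = 2288.
    Write x = 62 + 176·t and substitute into x ≡ 7 (mod 13): 176·t ≡ 7 − 62 = -55 (mod 13).
    Reduce coefficients mod 13: 7·t ≡ 10 (mod 13).
    The inverse of 7 mod 13 is 2 (since 7·2 = 14 = 1·13 + 1), so t ≡ 2·10 = 20 ≡ 7 (mod 13).
    Then x = 62 + 176·7 = 1294, valid modulo lcm(176, 13) = 2288: x ≡ 1294 (mod 2288).
  Combine with x ≡ 4 (mod 19); new modulus lcm = 43472.
    Write x = 1294 + 2288·t and substitute into x ≡ 4 (mod 19): 2288·t ≡ 4 − 1294 = -1290 (mod 19).
    Reduce coefficients mod 19: 8·t ≡ 2 (mod 19).
    The inverse of 8 mod 19 is 12 (since 8·12 = 96 = 5·19 + 1), so t ≡ 12·2 = 24 ≡ 5 (mod 19).
    Then x = 1294 + 2288·5 = 12734, valid modulo lcm(2288, 19) = 43472: x ≡ 12734 (mod 43472).
  Combine with x ≡ 2 (mod 7); new modulus lcm = 304304.
    Write x = 12734 + 43472·t and substitute into x ≡ 2 (mod 7): 43472·t ≡ 2 − 12734 = -12732 (mod 7).
    Reduce coefficients mod 7: 2·t ≡ 1 (mod 7).
    The inverse of 2 mod 7 is 4 (since 2·4 = 8 = 1·7 + 1), so t ≡ 4·1 = 4 ≡ 4 (mod 7).
    Then x = 12734 + 43472·4 = 186622, valid modulo lcm(43472, 7) = 304304: x ≡ 186622 (mod 304304).
Verify against each original: 186622 mod 16 = 14, 186622 mod 11 = 7, 186622 mod 13 = 7, 186622 mod 19 = 4, 186622 mod 7 = 2.

x ≡ 186622 (mod 304304).


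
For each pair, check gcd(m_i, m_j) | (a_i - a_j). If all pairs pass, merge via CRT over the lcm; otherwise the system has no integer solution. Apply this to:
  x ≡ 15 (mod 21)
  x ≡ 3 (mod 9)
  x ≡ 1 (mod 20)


Moduli 21, 9, 20 are not pairwise coprime, so CRT works modulo lcm(m_i) when all pairwise compatibility conditions hold.
Pairwise compatibility: gcd(m_i, m_j) must divide a_i - a_j for every pair.
Merge one congruence at a time:
  Start: x ≡ 15 (mod 21).
  Combine with x ≡ 3 (mod 9): gcd(21, 9) = 3; 3 - 15 = -12, which IS divisible by 3, so compatible.
    Write x = 15 + 21·t and substitute into x ≡ 3 (mod 9): 21·t ≡ 3 − 15 = -12 (mod 9).
    Divide the congruence (and modulus) by g = 3: 7·t ≡ -4 (mod 3).
    Reduce coefficients mod 3: 1·t ≡ 2 (mod 3).
    So t ≡ 2 (mod 3).
    Then x = 15 + 21·2 = 57, valid modulo lcm(21, 9) = 63: x ≡ 57 (mod 63).
  Combine with x ≡ 1 (mod 20): gcd(63, 20) = 1; 1 - 57 = -56, which IS divisible by 1, so compatible.
    Write x = 57 + 63·t and substitute into x ≡ 1 (mod 20): 63·t ≡ 1 − 57 = -56 (mod 20).
    Reduce coefficients mod 20: 3·t ≡ 4 (mod 20).
    The inverse of 3 mod 20 is 7 (since 3·7 = 21 = 1·20 + 1), so t ≡ 7·4 = 28 ≡ 8 (mod 20).
    Then x = 57 + 63·8 = 561, valid modulo lcm(63, 20) = 1260: x ≡ 561 (mod 1260).
Verify: 561 mod 21 = 15, 561 mod 9 = 3, 561 mod 20 = 1.

x ≡ 561 (mod 1260).


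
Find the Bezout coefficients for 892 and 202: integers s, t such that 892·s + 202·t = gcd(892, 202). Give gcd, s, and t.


Euclidean algorithm on (892, 202) — divide until remainder is 0:
  892 = 4 · 202 + 84
  202 = 2 · 84 + 34
  84 = 2 · 34 + 16
  34 = 2 · 16 + 2
  16 = 8 · 2 + 0
gcd(892, 202) = 2.
Track Bezout coefficients alongside the remainders: start with r₀ = 892 = a·1 + b·0 (s = 1, t = 0) and r₁ = 202 = a·0 + b·1 (s = 0, t = 1); each new remainder r_{k+1} = r_{k-1} − q_k·r_k inherits s_{k+1} = s_{k-1} − q_k·s_k, t_{k+1} = t_{k-1} − q_k·t_k, so r_k = a·s_k + b·t_k at every step:
  q = 4: r = 84, s = 1 − 4·0 = 1, t = 0 − 4·1 = -4  (check: 892·1 + 202·(-4) = 84)
  q = 2: r = 34, s = 0 − 2·1 = -2, t = 1 − 2·(-4) = 9  (check: 892·(-2) + 202·9 = 34)
  q = 2: r = 16, s = 1 − 2·(-2) = 5, t = -4 − 2·9 = -22  (check: 892·5 + 202·(-22) = 16)
  q = 2: r = 2, s = -2 − 2·5 = -12, t = 9 − 2·(-22) = 53  (check: 892·(-12) + 202·53 = 2)
The row with r = 2 (the gcd) gives the Bezout coefficients s = -12, t = 53.
Result: 892 · (-12) + 202 · (53) = 2.

gcd(892, 202) = 2; s = -12, t = 53 (check: 892·(-12) + 202·53 = 2).


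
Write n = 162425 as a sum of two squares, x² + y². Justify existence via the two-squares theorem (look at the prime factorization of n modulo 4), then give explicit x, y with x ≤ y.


Step 1: Factor n = 162425 = 5^2 · 73 · 89.
Step 2: Check the mod-4 condition on each prime factor: 5 ≡ 1 (mod 4), exponent 2; 73 ≡ 1 (mod 4), exponent 1; 89 ≡ 1 (mod 4), exponent 1.
All primes ≡ 3 (mod 4) appear to even exponent (or don't appear), so by the two-squares theorem n IS expressible as a sum of two squares.
Step 3: Build a representation. Group n = k² · m with k = 5 and m = 73 · 89 = 6497 (a product of primes ≡ 1 (mod 4)); a representation of m scales to one of n via (k·x)² + (k·y)² = k²(x² + y²). Each prime p ≡ 1 (mod 4) is itself a sum of two squares; find a² by testing p − a² for a perfect square:
  73: 73 − 1² = 72, 73 − 2² = 69, 73 − 3² = 64 = 8² ⇒ 73 = 3² + 8².
  89: 89 − 1² = 88, 89 − 2² = 85, 89 − 3² = 80, 89 − 4² = 73, 89 − 5² = 64 = 8² ⇒ 89 = 5² + 8².
  Combine using the Brahmagupta–Fibonacci identity (a² + b²)(c² + d²) = (ac − bd)² + (ad + bc)² = (ac + bd)² + (ad − bc)²:
  73 · 89 = 6497: from (3² + 8²)(5² + 8²), take (3·5 − 8·8, 3·8 + 8·5) = (15 − 64, 24 + 40) = (-49, 64); dropping signs (only squares matter) gives (49, 64); check 49² + 64² = 2401 + 4096 = 6497 ✓.
  Scale by k = 5: (5·49, 5·64) = (245, 320).
Step 4: Order so x ≤ y and verify: 245² + 320² = 60025 + 102400 = 162425 = n. ✓

n = 162425 = 245² + 320² (one valid representation with x ≤ y).


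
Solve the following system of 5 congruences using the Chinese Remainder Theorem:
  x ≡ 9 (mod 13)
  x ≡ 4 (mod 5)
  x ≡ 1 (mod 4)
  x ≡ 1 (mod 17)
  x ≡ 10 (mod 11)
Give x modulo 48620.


Product of moduli M = 13 · 5 · 4 · 17 · 11 = 48620.
Merge one congruence at a time:
  Start: x ≡ 9 (mod 13).
  Combine with x ≡ 4 (mod 5); new modulus lcm = 65.
    Write x = 9 + 13·t and substitute into x ≡ 4 (mod 5): 13·t ≡ 4 − 9 = -5 (mod 5).
    Reduce coefficients mod 5: 3·t ≡ 0 (mod 5).
    The inverse of 3 mod 5 is 2 (since 3·2 = 6 = 1·5 + 1), so t ≡ 2·0 = 0 ≡ 0 (mod 5).
    Then x = 9 + 13·0 = 9, valid modulo lcm(13, 5) = 65: x ≡ 9 (mod 65).
  Combine with x ≡ 1 (mod 4); new modulus lcm = 260.
    Write x = 9 + 65·t and substitute into x ≡ 1 (mod 4): 65·t ≡ 1 − 9 = -8 (mod 4).
    Reduce coefficients mod 4: 1·t ≡ 0 (mod 4).
    So t ≡ 0 (mod 4).
    Then x = 9 + 65·0 = 9, valid modulo lcm(65, 4) = 260: x ≡ 9 (mod 260).
  Combine with x ≡ 1 (mod 17); new modulus lcm = 4420.
    Write x = 9 + 260·t and substitute into x ≡ 1 (mod 17): 260·t ≡ 1 − 9 = -8 (mod 17).
    Reduce coefficients mod 17: 5·t ≡ 9 (mod 17).
    The inverse of 5 mod 17 is 7 (since 5·7 = 35 = 2·17 + 1), so t ≡ 7·9 = 63 ≡ 12 (mod 17).
    Then x = 9 + 260·12 = 3129, valid modulo lcm(260, 17) = 4420: x ≡ 3129 (mod 4420).
  Combine with x ≡ 10 (mod 11); new modulus lcm = 48620.
    Write x = 3129 + 4420·t and substitute into x ≡ 10 (mod 11): 4420·t ≡ 10 − 3129 = -3119 (mod 11).
    Reduce coefficients mod 11: 9·t ≡ 5 (mod 11).
    The inverse of 9 mod 11 is 5 (since 9·5 = 45 = 4·11 + 1), so t ≡ 5·5 = 25 ≡ 3 (mod 11).
    Then x = 3129 + 4420·3 = 16389, valid modulo lcm(4420, 11) = 48620: x ≡ 16389 (mod 48620).
Verify against each original: 16389 mod 13 = 9, 16389 mod 5 = 4, 16389 mod 4 = 1, 16389 mod 17 = 1, 16389 mod 11 = 10.

x ≡ 16389 (mod 48620).


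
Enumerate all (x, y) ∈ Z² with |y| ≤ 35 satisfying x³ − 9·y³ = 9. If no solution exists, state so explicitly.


The equation is x³ - 9y³ = 9. For fixed y, x³ = 9·y³ + 9, so a solution requires the RHS to be a perfect cube.
Strategy: iterate y from -35 to 35, compute RHS = 9·y³ + 9, and check whether it is a (positive or negative) perfect cube.
Check small values of y:
  y = 0: RHS = 9 is not a perfect cube.
  y = 1: RHS = 18 is not a perfect cube.
  y = -1: RHS = 0 = (0)³ ⇒ x = 0 works.
  y = 2: RHS = 81 is not a perfect cube.
  y = -2: RHS = -63 is not a perfect cube.
  y = 3: RHS = 252 is not a perfect cube.
  y = -3: RHS = -234 is not a perfect cube.
Continuing the search up to |y| = 35 finds no further solutions beyond those listed.
Collected solutions: (0, -1).

Solutions (with |y| ≤ 35): (0, -1).


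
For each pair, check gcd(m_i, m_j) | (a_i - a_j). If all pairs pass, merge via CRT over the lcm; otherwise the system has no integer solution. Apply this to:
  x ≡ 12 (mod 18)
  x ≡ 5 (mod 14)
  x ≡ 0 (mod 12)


Moduli 18, 14, 12 are not pairwise coprime, so CRT works modulo lcm(m_i) when all pairwise compatibility conditions hold.
Pairwise compatibility: gcd(m_i, m_j) must divide a_i - a_j for every pair.
Merge one congruence at a time:
  Start: x ≡ 12 (mod 18).
  Combine with x ≡ 5 (mod 14): gcd(18, 14) = 2, and 5 - 12 = -7 is NOT divisible by 2.
    ⇒ system is inconsistent (no integer solution).

No solution (the system is inconsistent).


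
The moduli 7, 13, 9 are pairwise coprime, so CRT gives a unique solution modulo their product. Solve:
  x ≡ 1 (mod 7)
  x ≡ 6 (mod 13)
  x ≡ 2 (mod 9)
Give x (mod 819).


Moduli 7, 13, 9 are pairwise coprime; by CRT there is a unique solution modulo M = 7 · 13 · 9 = 819.
Solve pairwise, accumulating the modulus:
  Start with x ≡ 1 (mod 7).
  Combine with x ≡ 6 (mod 13): since gcd(7, 13) = 1, we get a unique residue mod 91.
    Write x = 1 + 7·t and substitute into x ≡ 6 (mod 13): 7·t ≡ 6 − 1 = 5 (mod 13).
    The inverse of 7 mod 13 is 2 (since 7·2 = 14 = 1·13 + 1), so t ≡ 2·5 = 10 ≡ 10 (mod 13).
    Then x = 1 + 7·10 = 71, valid modulo lcm(7, 13) = 91: x ≡ 71 (mod 91).
  Combine with x ≡ 2 (mod 9): since gcd(91, 9) = 1, we get a unique residue mod 819.
    Write x = 71 + 91·t and substitute into x ≡ 2 (mod 9): 91·t ≡ 2 − 71 = -69 (mod 9).
    Reduce coefficients mod 9: 1·t ≡ 3 (mod 9).
    So t ≡ 3 (mod 9).
    Then x = 71 + 91·3 = 344, valid modulo lcm(91, 9) = 819: x ≡ 344 (mod 819).
Verify: 344 mod 7 = 1 ✓, 344 mod 13 = 6 ✓, 344 mod 9 = 2 ✓.

x ≡ 344 (mod 819).


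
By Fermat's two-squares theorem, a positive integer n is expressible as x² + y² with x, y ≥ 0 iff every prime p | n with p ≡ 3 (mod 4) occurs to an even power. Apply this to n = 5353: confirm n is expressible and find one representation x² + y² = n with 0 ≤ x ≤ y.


Step 1: Factor n = 5353 = 53 · 101.
Step 2: Check the mod-4 condition on each prime factor: 53 ≡ 1 (mod 4), exponent 1; 101 ≡ 1 (mod 4), exponent 1.
All primes ≡ 3 (mod 4) appear to even exponent (or don't appear), so by the two-squares theorem n IS expressible as a sum of two squares.
Step 3: Build a representation. Here n = 53 · 101 is a product of primes ≡ 1 (mod 4). Each prime p ≡ 1 (mod 4) is itself a sum of two squares; find a² by testing p − a² for a perfect square:
  53: 53 − 1² = 52, 53 − 2² = 49 = 7² ⇒ 53 = 2² + 7².
  101: 101 − 1² = 100 = 10² ⇒ 101 = 1² + 10².
  Combine using the Brahmagupta–Fibonacci identity (a² + b²)(c² + d²) = (ac − bd)² + (ad + bc)² = (ac + bd)² + (ad − bc)²:
  53 · 101 = 5353: from (2² + 7²)(1² + 10²), take (2·1 − 7·10, 2·10 + 7·1) = (2 − 70, 20 + 7) = (-68, 27); dropping signs (only squares matter) gives (68, 27); check 68² + 27² = 4624 + 729 = 5353 ✓.
Step 4: Order so x ≤ y and verify: 27² + 68² = 729 + 4624 = 5353 = n. ✓

n = 5353 = 27² + 68² (one valid representation with x ≤ y).


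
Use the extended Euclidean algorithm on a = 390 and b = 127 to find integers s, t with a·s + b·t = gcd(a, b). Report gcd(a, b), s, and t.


Euclidean algorithm on (390, 127) — divide until remainder is 0:
  390 = 3 · 127 + 9
  127 = 14 · 9 + 1
  9 = 9 · 1 + 0
gcd(390, 127) = 1.
Track Bezout coefficients alongside the remainders: start with r₀ = 390 = a·1 + b·0 (s = 1, t = 0) and r₁ = 127 = a·0 + b·1 (s = 0, t = 1); each new remainder r_{k+1} = r_{k-1} − q_k·r_k inherits s_{k+1} = s_{k-1} − q_k·s_k, t_{k+1} = t_{k-1} − q_k·t_k, so r_k = a·s_k + b·t_k at every step:
  q = 3: r = 9, s = 1 − 3·0 = 1, t = 0 − 3·1 = -3  (check: 390·1 + 127·(-3) = 9)
  q = 14: r = 1, s = 0 − 14·1 = -14, t = 1 − 14·(-3) = 43  (check: 390·(-14) + 127·43 = 1)
The row with r = 1 (the gcd) gives the Bezout coefficients s = -14, t = 43.
Result: 390 · (-14) + 127 · (43) = 1.

gcd(390, 127) = 1; s = -14, t = 43 (check: 390·(-14) + 127·43 = 1).


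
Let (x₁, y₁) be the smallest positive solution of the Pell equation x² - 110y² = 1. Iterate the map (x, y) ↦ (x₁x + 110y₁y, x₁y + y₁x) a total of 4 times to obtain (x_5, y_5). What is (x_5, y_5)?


Step 1: Find the fundamental solution (x₁, y₁) of x² - 110y² = 1.
  Expand √110 as a continued fraction. a₀ = ⌊√110⌋ = 10; iterate m_{k+1} = d_k·a_k − m_k, d_{k+1} = (110 − m_{k+1}²)/d_k, a_{k+1} = ⌊(a₀ + m_{k+1})/d_{k+1}⌋ (starting m₀ = 0, d₀ = 1), with convergents p_k = a_k·p_{k-1} + p_{k-2}, q_k = a_k·q_{k-1} + q_{k-2} (p₋₁ = 1, q₋₁ = 0):
  k = 0: a₀ = 10; p₀/q₀ = 10/1; p₀² − 110·q₀² = 100 − 110 = -10.
  k = 1: m = 10, d = 10, a = ⌊(10 + 10)/10⌋ = 2; p/q = (2·10 + 1)/(2·1 + 0) = 21/2; p² − 110·q² = 441 − 440 = 1.
  The first convergent with p² − 110·q² = 1 gives the fundamental solution (x₁, y₁) = (21, 2).
Step 2: Apply the recurrence (x_{n+1}, y_{n+1}) = (x₁x_n + 110y₁y_n, x₁y_n + y₁x_n) repeatedly.
  From (x_1, y_1) = (21, 2): x_2 = 21·21 + 110·2·2 = 881; y_2 = 21·2 + 2·21 = 84.
  From (x_2, y_2) = (881, 84): x_3 = 21·881 + 110·2·84 = 36981; y_3 = 21·84 + 2·881 = 3526.
  From (x_3, y_3) = (36981, 3526): x_4 = 21·36981 + 110·2·3526 = 1552321; y_4 = 21·3526 + 2·36981 = 148008.
  From (x_4, y_4) = (1552321, 148008): x_5 = 21·1552321 + 110·2·148008 = 65160501; y_5 = 21·148008 + 2·1552321 = 6212810.
Step 3: Verify x_5² - 110·y_5² = 4245890890571001 - 4245890890571000 = 1 (should be 1). ✓

(x_1, y_1) = (21, 2); (x_5, y_5) = (65160501, 6212810).


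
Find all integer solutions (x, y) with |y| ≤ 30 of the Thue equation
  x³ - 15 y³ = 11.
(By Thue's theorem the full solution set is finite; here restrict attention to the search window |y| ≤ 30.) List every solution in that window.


The equation is x³ - 15y³ = 11. For fixed y, x³ = 15·y³ + 11, so a solution requires the RHS to be a perfect cube.
Strategy: iterate y from -30 to 30, compute RHS = 15·y³ + 11, and check whether it is a (positive or negative) perfect cube.
Check small values of y:
  y = 0: RHS = 11 is not a perfect cube.
  y = 1: RHS = 26 is not a perfect cube.
  y = -1: RHS = -4 is not a perfect cube.
  y = 2: RHS = 131 is not a perfect cube.
  y = -2: RHS = -109 is not a perfect cube.
  y = 3: RHS = 416 is not a perfect cube.
  y = -3: RHS = -394 is not a perfect cube.
Continuing the search up to |y| = 30 finds no solutions either.
No (x, y) in the scanned range satisfies the equation.

No integer solutions with |y| ≤ 30.


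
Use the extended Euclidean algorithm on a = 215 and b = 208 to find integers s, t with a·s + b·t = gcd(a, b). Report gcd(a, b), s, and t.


Euclidean algorithm on (215, 208) — divide until remainder is 0:
  215 = 1 · 208 + 7
  208 = 29 · 7 + 5
  7 = 1 · 5 + 2
  5 = 2 · 2 + 1
  2 = 2 · 1 + 0
gcd(215, 208) = 1.
Track Bezout coefficients alongside the remainders: start with r₀ = 215 = a·1 + b·0 (s = 1, t = 0) and r₁ = 208 = a·0 + b·1 (s = 0, t = 1); each new remainder r_{k+1} = r_{k-1} − q_k·r_k inherits s_{k+1} = s_{k-1} − q_k·s_k, t_{k+1} = t_{k-1} − q_k·t_k, so r_k = a·s_k + b·t_k at every step:
  q = 1: r = 7, s = 1 − 1·0 = 1, t = 0 − 1·1 = -1  (check: 215·1 + 208·(-1) = 7)
  q = 29: r = 5, s = 0 − 29·1 = -29, t = 1 − 29·(-1) = 30  (check: 215·(-29) + 208·30 = 5)
  q = 1: r = 2, s = 1 − 1·(-29) = 30, t = -1 − 1·30 = -31  (check: 215·30 + 208·(-31) = 2)
  q = 2: r = 1, s = -29 − 2·30 = -89, t = 30 − 2·(-31) = 92  (check: 215·(-89) + 208·92 = 1)
The row with r = 1 (the gcd) gives the Bezout coefficients s = -89, t = 92.
Result: 215 · (-89) + 208 · (92) = 1.

gcd(215, 208) = 1; s = -89, t = 92 (check: 215·(-89) + 208·92 = 1).


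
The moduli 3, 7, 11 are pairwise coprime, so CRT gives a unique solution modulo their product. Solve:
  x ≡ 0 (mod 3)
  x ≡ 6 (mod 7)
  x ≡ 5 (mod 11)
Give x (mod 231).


Moduli 3, 7, 11 are pairwise coprime; by CRT there is a unique solution modulo M = 3 · 7 · 11 = 231.
Solve pairwise, accumulating the modulus:
  Start with x ≡ 0 (mod 3).
  Combine with x ≡ 6 (mod 7): since gcd(3, 7) = 1, we get a unique residue mod 21.
    Write x = 0 + 3·t and substitute into x ≡ 6 (mod 7): 3·t ≡ 6 − 0 = 6 (mod 7).
    The inverse of 3 mod 7 is 5 (since 3·5 = 15 = 2·7 + 1), so t ≡ 5·6 = 30 ≡ 2 (mod 7).
    Then x = 0 + 3·2 = 6, valid modulo lcm(3, 7) = 21: x ≡ 6 (mod 21).
  Combine with x ≡ 5 (mod 11): since gcd(21, 11) = 1, we get a unique residue mod 231.
    Write x = 6 + 21·t and substitute into x ≡ 5 (mod 11): 21·t ≡ 5 − 6 = -1 (mod 11).
    Reduce coefficients mod 11: 10·t ≡ 10 (mod 11).
    The inverse of 10 mod 11 is 10 (since 10·10 = 100 = 9·11 + 1), so t ≡ 10·10 = 100 ≡ 1 (mod 11).
    Then x = 6 + 21·1 = 27, valid modulo lcm(21, 11) = 231: x ≡ 27 (mod 231).
Verify: 27 mod 3 = 0 ✓, 27 mod 7 = 6 ✓, 27 mod 11 = 5 ✓.

x ≡ 27 (mod 231).


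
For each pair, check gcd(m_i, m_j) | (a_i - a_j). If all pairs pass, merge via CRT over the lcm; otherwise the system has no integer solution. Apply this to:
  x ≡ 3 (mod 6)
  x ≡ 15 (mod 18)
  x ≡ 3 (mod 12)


Moduli 6, 18, 12 are not pairwise coprime, so CRT works modulo lcm(m_i) when all pairwise compatibility conditions hold.
Pairwise compatibility: gcd(m_i, m_j) must divide a_i - a_j for every pair.
Merge one congruence at a time:
  Start: x ≡ 3 (mod 6).
  Combine with x ≡ 15 (mod 18): gcd(6, 18) = 6; 15 - 3 = 12, which IS divisible by 6, so compatible.
    Write x = 3 + 6·t and substitute into x ≡ 15 (mod 18): 6·t ≡ 15 − 3 = 12 (mod 18).
    Divide the congruence (and modulus) by g = 6: 1·t ≡ 2 (mod 3).
    So t ≡ 2 (mod 3).
    Then x = 3 + 6·2 = 15, valid modulo lcm(6, 18) = 18: x ≡ 15 (mod 18).
  Combine with x ≡ 3 (mod 12): gcd(18, 12) = 6; 3 - 15 = -12, which IS divisible by 6, so compatible.
    Write x = 15 + 18·t and substitute into x ≡ 3 (mod 12): 18·t ≡ 3 − 15 = -12 (mod 12).
    Divide the congruence (and modulus) by g = 6: 3·t ≡ -2 (mod 2).
    Reduce coefficients mod 2: 1·t ≡ 0 (mod 2).
    So t ≡ 0 (mod 2).
    Then x = 15 + 18·0 = 15, valid modulo lcm(18, 12) = 36: x ≡ 15 (mod 36).
Verify: 15 mod 6 = 3, 15 mod 18 = 15, 15 mod 12 = 3.

x ≡ 15 (mod 36).


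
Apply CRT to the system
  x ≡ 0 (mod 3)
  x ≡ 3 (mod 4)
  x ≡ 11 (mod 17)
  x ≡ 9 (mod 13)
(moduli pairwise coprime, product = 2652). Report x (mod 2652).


Product of moduli M = 3 · 4 · 17 · 13 = 2652.
Merge one congruence at a time:
  Start: x ≡ 0 (mod 3).
  Combine with x ≡ 3 (mod 4); new modulus lcm = 12.
    Write x = 0 + 3·t and substitute into x ≡ 3 (mod 4): 3·t ≡ 3 − 0 = 3 (mod 4).
    The inverse of 3 mod 4 is 3 (since 3·3 = 9 = 2·4 + 1), so t ≡ 3·3 = 9 ≡ 1 (mod 4).
    Then x = 0 + 3·1 = 3, valid modulo lcm(3, 4) = 12: x ≡ 3 (mod 12).
  Combine with x ≡ 11 (mod 17); new modulus lcm = 204.
    Write x = 3 + 12·t and substitute into x ≡ 11 (mod 17): 12·t ≡ 11 − 3 = 8 (mod 17).
    The inverse of 12 mod 17 is 10 (since 12·10 = 120 = 7·17 + 1), so t ≡ 10·8 = 80 ≡ 12 (mod 17).
    Then x = 3 + 12·12 = 147, valid modulo lcm(12, 17) = 204: x ≡ 147 (mod 204).
  Combine with x ≡ 9 (mod 13); new modulus lcm = 2652.
    Write x = 147 + 204·t and substitute into x ≡ 9 (mod 13): 204·t ≡ 9 − 147 = -138 (mod 13).
    Reduce coefficients mod 13: 9·t ≡ 5 (mod 13).
    The inverse of 9 mod 13 is 3 (since 9·3 = 27 = 2·13 + 1), so t ≡ 3·5 = 15 ≡ 2 (mod 13).
    Then x = 147 + 204·2 = 555, valid modulo lcm(204, 13) = 2652: x ≡ 555 (mod 2652).
Verify against each original: 555 mod 3 = 0, 555 mod 4 = 3, 555 mod 17 = 11, 555 mod 13 = 9.

x ≡ 555 (mod 2652).


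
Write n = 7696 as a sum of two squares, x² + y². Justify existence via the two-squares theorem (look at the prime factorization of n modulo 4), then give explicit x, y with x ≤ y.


Step 1: Factor n = 7696 = 2^4 · 13 · 37.
Step 2: Check the mod-4 condition on each prime factor: 2 = 2 (special); 13 ≡ 1 (mod 4), exponent 1; 37 ≡ 1 (mod 4), exponent 1.
All primes ≡ 3 (mod 4) appear to even exponent (or don't appear), so by the two-squares theorem n IS expressible as a sum of two squares.
Step 3: Build a representation. Group n = k² · m with k = 4 and m = 13 · 37 = 481 (a product of primes ≡ 1 (mod 4)); a representation of m scales to one of n via (k·x)² + (k·y)² = k²(x² + y²). Each prime p ≡ 1 (mod 4) is itself a sum of two squares; find a² by testing p − a² for a perfect square:
  13: 13 − 1² = 12, 13 − 2² = 9 = 3² ⇒ 13 = 2² + 3².
  37: 37 − 1² = 36 = 6² ⇒ 37 = 1² + 6².
  Combine using the Brahmagupta–Fibonacci identity (a² + b²)(c² + d²) = (ac − bd)² + (ad + bc)² = (ac + bd)² + (ad − bc)²:
  13 · 37 = 481: from (2² + 3²)(1² + 6²), take (2·1 − 3·6, 2·6 + 3·1) = (2 − 18, 12 + 3) = (-16, 15); dropping signs (only squares matter) gives (16, 15); check 16² + 15² = 256 + 225 = 481 ✓.
  Scale by k = 4: (4·16, 4·15) = (64, 60).
Step 4: Order so x ≤ y and verify: 60² + 64² = 3600 + 4096 = 7696 = n. ✓

n = 7696 = 60² + 64² (one valid representation with x ≤ y).
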